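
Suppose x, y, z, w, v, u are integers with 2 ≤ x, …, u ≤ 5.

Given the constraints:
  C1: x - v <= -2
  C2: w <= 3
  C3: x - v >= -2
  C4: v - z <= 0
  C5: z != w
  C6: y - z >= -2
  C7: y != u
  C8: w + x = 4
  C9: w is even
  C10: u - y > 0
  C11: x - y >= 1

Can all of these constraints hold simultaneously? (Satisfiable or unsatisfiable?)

Unsatisfiable

Constraints 1, 4, 6, and 11 give y − z ≥ -2, z − v ≥ 0, v − x ≥ 2, x − y ≥ 1.
Adding all 4 inequalities: the left sides telescope to 0, and the right sides sum to (-2) + 0 + 2 + 1 = 1. So 0 ≥ 1, which is false.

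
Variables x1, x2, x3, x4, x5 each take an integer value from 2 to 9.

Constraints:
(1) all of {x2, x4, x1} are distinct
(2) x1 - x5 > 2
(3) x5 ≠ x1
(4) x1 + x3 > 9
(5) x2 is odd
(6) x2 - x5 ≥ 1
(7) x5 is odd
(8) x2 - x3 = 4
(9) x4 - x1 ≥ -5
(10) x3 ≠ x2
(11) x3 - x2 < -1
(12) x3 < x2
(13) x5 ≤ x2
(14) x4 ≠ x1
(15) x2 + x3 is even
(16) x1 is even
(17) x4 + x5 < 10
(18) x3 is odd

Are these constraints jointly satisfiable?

Take x1 = 8, x2 = 7, x3 = 3, x4 = 6, x5 = 3. Then constraint 2: x1 - x5 = 5; constraint 4: x1 + x3 = 11; constraint 6: x2 - x5 = 4, and every other listed constraint is also met.

Satisfiable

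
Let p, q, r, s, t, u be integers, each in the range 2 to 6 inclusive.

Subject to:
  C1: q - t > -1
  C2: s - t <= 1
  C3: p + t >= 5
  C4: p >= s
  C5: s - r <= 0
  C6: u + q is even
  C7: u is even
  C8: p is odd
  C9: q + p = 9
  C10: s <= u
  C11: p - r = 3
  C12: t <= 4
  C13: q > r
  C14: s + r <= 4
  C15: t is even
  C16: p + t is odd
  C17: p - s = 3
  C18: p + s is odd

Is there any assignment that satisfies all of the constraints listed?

Satisfiable

The assignment p = 5, q = 4, r = 2, s = 2, t = 2, u = 6 works:
  constraint 1 holds since q - t = 2.
  constraint 2 holds since s - t = 0.
The rest check out directly.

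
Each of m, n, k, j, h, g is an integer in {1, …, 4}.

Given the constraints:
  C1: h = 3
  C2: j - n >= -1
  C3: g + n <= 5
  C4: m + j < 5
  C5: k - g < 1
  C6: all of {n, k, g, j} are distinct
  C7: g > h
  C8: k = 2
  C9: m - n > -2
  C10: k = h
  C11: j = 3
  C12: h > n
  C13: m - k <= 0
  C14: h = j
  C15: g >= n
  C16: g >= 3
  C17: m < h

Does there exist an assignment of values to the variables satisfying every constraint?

Constraint 8 fixes k = 2 and constraint 11 fixes j = 3. Constraints 10 and 14 give k = h = j, so k = j. But 2 ≠ 3 — contradiction.

Unsatisfiable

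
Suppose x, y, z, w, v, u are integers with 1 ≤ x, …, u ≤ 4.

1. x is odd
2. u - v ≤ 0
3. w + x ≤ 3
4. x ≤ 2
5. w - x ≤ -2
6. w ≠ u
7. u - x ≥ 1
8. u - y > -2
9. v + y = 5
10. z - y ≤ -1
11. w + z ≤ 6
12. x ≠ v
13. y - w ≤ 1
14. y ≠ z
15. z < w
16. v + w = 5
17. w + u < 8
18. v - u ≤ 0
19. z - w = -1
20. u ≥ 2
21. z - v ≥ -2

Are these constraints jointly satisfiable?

Unsatisfiable

Constraints 2, 5, 7, 10, 13, and 21 give z − v ≥ -2, v − u ≥ 0, u − x ≥ 1, x − w ≥ 2, w − y ≥ -1, y − z ≥ 1.
Adding all 6 inequalities: the left sides telescope to 0, and the right sides sum to (-2) + 0 + 1 + 2 + (-1) + 1 = 1. So 0 ≥ 1, which is false.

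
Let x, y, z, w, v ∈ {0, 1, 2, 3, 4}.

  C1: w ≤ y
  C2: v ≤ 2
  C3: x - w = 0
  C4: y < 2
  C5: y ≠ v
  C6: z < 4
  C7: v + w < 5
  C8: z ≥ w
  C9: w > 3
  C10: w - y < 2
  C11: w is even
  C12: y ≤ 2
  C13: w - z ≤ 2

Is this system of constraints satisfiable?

Unsatisfiable

From constraint 9: w ≥ 4. From constraints 1 and 12: w ≤ y and y ≤ 2, so w ≤ 2. But 2 < 4, so no value of w works.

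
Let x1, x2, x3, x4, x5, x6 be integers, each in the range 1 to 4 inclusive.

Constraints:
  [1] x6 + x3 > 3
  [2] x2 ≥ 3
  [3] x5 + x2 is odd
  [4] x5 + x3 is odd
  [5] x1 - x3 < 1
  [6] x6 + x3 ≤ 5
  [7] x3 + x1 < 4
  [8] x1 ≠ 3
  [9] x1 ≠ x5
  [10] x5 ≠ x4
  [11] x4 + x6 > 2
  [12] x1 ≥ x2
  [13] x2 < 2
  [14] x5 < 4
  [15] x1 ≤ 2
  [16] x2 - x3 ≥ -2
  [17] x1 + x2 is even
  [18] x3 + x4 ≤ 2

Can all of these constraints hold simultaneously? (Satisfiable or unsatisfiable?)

From constraint 2: x2 ≥ 3. From constraints 12 and 15: x2 ≤ x1 and x1 ≤ 2, so x2 ≤ 2. But 2 < 3, so no value of x2 works.

Unsatisfiable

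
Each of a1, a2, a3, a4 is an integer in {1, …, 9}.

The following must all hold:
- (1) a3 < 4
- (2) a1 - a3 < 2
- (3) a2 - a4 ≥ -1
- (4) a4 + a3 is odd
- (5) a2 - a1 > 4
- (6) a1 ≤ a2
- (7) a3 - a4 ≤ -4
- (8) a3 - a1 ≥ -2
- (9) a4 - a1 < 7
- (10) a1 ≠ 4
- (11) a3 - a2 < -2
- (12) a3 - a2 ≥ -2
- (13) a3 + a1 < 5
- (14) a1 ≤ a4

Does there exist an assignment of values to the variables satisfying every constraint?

Unsatisfiable

Constraints 3, 7, and 12 give a3 − a2 ≥ -2, a2 − a4 ≥ -1, a4 − a3 ≥ 4.
Adding all 3 inequalities: the left sides telescope to 0, and the right sides sum to (-2) + (-1) + 4 = 1. So 0 ≥ 1, which is false.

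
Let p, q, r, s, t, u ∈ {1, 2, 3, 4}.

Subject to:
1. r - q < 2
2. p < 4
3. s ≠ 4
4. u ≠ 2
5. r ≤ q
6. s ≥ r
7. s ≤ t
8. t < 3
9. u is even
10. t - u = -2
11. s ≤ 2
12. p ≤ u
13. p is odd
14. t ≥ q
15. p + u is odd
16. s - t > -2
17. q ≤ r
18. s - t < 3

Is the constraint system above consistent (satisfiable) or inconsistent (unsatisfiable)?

Satisfiable

Setting (p, q, r, s, t, u) = (3, 1, 1, 2, 2, 4) satisfies everything: constraint 1: r - q = 0; constraint 10: t - u = -2; constraint 16: s - t = 0, and the others follow.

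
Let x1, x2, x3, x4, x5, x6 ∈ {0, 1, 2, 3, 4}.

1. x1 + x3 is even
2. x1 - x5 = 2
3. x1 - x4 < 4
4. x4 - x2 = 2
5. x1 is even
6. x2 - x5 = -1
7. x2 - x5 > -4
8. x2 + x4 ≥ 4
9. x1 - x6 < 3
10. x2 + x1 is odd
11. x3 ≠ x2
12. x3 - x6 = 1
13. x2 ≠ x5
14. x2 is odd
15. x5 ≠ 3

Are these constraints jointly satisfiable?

Satisfiable

Setting (x1, x2, x3, x4, x5, x6) = (4, 1, 4, 3, 2, 3) satisfies everything: constraint 2: x1 - x5 = 2; constraint 3: x1 - x4 = 1, and the others follow.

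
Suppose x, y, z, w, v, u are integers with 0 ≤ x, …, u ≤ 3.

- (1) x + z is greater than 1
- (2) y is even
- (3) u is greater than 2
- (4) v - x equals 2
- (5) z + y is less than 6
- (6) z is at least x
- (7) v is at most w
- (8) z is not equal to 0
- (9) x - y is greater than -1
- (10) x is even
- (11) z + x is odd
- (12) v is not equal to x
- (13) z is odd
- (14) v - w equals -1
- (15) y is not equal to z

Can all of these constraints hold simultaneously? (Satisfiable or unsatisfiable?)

Try x = 0, y = 0, z = 3, w = 3, v = 2, u = 3.
Check constraint 1: x + z = 3; constraint 4: v - x = 2. The remaining constraints are straightforward to verify.

Satisfiable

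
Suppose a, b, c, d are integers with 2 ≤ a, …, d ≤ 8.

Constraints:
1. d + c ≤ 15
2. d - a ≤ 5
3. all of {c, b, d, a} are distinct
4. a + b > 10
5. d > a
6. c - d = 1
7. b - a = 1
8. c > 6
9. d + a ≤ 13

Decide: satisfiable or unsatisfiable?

Satisfiable

One satisfying assignment is a = 5, b = 6, c = 8, d = 7.
For the less obvious constraints — constraint 1: d + c = 15; constraint 2: d - a = 2; constraint 4: a + b = 11 — and the others hold by inspection.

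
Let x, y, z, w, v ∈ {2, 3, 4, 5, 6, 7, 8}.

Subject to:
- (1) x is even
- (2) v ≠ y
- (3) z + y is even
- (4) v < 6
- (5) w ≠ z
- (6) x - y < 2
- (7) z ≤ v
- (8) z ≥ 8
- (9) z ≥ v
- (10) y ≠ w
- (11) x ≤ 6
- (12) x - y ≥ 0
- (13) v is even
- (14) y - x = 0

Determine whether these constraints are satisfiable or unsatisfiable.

From constraints 7 and 8: v ≥ z and z ≥ 8, so v ≥ 8. From constraint 4: v ≤ 5. But 5 < 8, so no value of v works.

Unsatisfiable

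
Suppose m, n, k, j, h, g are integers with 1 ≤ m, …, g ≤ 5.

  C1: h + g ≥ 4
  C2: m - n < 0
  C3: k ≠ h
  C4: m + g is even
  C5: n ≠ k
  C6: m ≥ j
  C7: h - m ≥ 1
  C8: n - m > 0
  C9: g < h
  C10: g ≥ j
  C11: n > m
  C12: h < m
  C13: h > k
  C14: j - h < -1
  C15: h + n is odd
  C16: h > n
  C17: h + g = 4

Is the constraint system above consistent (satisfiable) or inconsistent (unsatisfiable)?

Unsatisfiable

Constraints 11, 12, and 16 give m < n, n < h, h < m. Chaining: m < n < h < m, which forces m < m — impossible.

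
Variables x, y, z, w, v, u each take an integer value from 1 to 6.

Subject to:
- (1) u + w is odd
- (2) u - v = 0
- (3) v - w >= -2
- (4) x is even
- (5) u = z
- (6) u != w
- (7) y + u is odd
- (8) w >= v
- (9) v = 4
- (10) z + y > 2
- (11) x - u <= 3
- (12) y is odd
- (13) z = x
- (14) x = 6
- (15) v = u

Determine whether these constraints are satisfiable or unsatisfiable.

Constraint 9 fixes v = 4 and constraint 14 fixes x = 6. Constraints 5, 13, and 15 give v = u = z = x, so v = x. But 4 ≠ 6 — contradiction.

Unsatisfiable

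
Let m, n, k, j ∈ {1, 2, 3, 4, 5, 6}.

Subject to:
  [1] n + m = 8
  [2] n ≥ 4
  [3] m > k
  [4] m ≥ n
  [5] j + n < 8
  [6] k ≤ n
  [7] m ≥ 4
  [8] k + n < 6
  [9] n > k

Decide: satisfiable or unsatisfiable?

The assignment m = 4, n = 4, k = 1, j = 2 works:
  constraint 1 holds since n + m = 8.
  constraint 5 holds since j + n = 6.
  constraint 8 holds since k + n = 5.
The rest check out directly.

Satisfiable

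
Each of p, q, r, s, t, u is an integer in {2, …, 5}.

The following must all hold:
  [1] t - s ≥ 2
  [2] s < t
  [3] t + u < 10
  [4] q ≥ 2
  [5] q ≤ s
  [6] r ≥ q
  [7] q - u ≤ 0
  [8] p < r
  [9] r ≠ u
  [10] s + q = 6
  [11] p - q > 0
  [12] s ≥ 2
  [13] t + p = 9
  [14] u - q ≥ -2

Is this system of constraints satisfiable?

The assignment p = 4, q = 3, r = 5, s = 3, t = 5, u = 4 works:
  constraint 1 holds since t - s = 2.
  constraint 3 holds since t + u = 9.
  constraint 7 holds since q - u = -1.
The rest check out directly.

Satisfiable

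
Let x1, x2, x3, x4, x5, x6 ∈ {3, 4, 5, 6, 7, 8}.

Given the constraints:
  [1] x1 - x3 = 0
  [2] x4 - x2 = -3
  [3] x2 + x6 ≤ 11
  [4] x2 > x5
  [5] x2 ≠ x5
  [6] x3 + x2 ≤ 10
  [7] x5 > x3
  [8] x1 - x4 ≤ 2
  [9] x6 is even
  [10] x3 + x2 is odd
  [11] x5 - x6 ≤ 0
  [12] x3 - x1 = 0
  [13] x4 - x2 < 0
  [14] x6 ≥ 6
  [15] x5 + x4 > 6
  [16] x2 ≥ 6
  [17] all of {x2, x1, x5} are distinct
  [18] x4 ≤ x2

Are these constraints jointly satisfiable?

Unsatisfiable

From constraint 16: x2 ≥ 6. From constraint 14: x6 ≥ 6. Hence x2 + x6 ≥ 12. But constraint 3 requires x2 + x6 ≤ 11, and 11 < 12. Contradiction.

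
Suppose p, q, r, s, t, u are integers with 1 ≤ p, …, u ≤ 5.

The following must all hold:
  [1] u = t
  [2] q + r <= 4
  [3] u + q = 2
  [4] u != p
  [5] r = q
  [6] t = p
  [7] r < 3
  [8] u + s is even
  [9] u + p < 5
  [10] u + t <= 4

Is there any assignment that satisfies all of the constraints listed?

Unsatisfiable

From constraints 1 and 6, u = t = p, so u = p. But constraint 4 says u ≠ p. Contradiction.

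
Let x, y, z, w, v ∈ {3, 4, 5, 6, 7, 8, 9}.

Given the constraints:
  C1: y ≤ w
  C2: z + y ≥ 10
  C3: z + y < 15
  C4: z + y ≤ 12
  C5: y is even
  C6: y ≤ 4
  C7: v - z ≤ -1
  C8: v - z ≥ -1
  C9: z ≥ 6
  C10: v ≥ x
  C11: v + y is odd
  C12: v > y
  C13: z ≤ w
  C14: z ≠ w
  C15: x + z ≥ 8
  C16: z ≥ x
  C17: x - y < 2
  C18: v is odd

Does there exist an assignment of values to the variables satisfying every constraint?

Satisfiable

Setting (x, y, z, w, v) = (3, 4, 8, 9, 7) satisfies everything: constraint 2: z + y = 12; constraint 3: z + y = 12, and the others follow.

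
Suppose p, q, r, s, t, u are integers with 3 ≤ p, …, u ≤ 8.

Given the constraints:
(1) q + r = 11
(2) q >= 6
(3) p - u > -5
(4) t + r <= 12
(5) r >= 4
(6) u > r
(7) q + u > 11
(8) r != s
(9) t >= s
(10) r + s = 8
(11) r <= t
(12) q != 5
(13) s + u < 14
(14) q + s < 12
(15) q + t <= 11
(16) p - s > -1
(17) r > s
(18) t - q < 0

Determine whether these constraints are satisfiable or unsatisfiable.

Satisfiable

One satisfying assignment is p = 5, q = 6, r = 5, s = 3, t = 5, u = 8.
For the less obvious constraints — constraint 1: q + r = 11; constraint 3: p - u = -3 — and the others hold by inspection.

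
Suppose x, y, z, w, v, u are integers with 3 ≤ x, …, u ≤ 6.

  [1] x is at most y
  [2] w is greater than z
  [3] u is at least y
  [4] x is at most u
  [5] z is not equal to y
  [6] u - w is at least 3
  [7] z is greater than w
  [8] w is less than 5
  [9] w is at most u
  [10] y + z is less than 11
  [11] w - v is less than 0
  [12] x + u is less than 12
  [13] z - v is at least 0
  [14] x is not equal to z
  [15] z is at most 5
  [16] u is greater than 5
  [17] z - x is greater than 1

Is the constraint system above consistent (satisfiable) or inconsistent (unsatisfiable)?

Unsatisfiable

Constraints 2, 11, and 13 give w < v, v ≤ z, z < w. Chaining: w < v ≤ z < w, which forces w < w — impossible.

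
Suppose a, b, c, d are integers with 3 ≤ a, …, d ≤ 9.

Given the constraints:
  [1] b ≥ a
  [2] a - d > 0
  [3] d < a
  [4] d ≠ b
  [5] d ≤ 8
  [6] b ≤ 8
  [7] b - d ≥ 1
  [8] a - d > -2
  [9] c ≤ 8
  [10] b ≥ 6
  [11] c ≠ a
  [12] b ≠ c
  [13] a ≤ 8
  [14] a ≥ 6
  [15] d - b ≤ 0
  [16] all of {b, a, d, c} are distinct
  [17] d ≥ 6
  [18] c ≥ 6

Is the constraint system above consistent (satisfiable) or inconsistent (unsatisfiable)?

Constraints 5, 6, 9, 10, 13, 14, 17, and 18 confine each of b, a, d, c to the 3 values {6, …, 8}.
Constraint 16 requires all 4 of them to be distinct, but only 3 values are available — impossible by the pigeonhole principle.

Unsatisfiable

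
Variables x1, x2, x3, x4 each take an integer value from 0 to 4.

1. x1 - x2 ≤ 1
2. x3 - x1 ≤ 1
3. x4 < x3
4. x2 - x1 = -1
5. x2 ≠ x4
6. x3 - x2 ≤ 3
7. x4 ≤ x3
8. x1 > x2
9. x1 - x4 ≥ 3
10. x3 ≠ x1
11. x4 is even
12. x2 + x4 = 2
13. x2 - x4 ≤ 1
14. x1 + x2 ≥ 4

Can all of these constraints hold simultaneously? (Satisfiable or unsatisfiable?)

Unsatisfiable

Constraints 1, 9, and 13 give x1 − x4 ≥ 3, x4 − x2 ≥ -1, x2 − x1 ≥ -1.
Adding all 3 inequalities: the left sides telescope to 0, and the right sides sum to 3 + (-1) + (-1) = 1. So 0 ≥ 1, which is false.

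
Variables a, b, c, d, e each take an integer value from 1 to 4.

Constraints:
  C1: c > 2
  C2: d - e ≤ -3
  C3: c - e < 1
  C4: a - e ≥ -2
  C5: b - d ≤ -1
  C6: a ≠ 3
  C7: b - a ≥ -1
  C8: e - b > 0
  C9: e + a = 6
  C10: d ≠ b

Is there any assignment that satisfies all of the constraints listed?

Unsatisfiable

Constraints 2, 4, 5, and 7 give d − b ≥ 1, b − a ≥ -1, a − e ≥ -2, e − d ≥ 3.
Adding all 4 inequalities: the left sides telescope to 0, and the right sides sum to 1 + (-1) + (-2) + 3 = 1. So 0 ≥ 1, which is false.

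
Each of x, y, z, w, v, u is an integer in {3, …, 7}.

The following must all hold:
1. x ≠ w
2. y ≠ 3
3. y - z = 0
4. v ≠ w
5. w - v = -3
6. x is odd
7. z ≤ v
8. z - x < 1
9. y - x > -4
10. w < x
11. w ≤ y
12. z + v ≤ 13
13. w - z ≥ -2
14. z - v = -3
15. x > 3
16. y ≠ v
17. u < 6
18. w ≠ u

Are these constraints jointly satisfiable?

Take x = 5, y = 4, z = 4, w = 4, v = 7, u = 3. Then constraint 3: y - z = 0; constraint 5: w - v = -3, and every other listed constraint is also met.

Satisfiable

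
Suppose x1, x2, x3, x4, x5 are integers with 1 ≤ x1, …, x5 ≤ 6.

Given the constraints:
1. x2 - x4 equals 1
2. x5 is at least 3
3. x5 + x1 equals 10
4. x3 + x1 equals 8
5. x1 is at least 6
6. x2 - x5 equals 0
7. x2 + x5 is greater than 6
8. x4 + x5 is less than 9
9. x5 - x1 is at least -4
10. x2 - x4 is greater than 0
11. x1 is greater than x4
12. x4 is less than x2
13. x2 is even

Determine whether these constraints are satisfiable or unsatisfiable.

Satisfiable

Setting (x1, x2, x3, x4, x5) = (6, 4, 2, 3, 4) satisfies everything: constraint 1: x2 - x4 = 1; constraint 3: x5 + x1 = 10; constraint 4: x3 + x1 = 8, and the others follow.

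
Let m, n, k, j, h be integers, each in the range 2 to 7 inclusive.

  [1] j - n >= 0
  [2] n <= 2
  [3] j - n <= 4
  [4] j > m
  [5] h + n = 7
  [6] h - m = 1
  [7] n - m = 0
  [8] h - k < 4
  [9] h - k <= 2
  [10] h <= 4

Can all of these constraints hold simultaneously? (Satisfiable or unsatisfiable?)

Unsatisfiable

From constraint 10: h ≤ 4. From constraint 2: n ≤ 2. Hence h + n ≤ 6. But constraint 5 requires h + n = 7, and 7 > 6. Contradiction.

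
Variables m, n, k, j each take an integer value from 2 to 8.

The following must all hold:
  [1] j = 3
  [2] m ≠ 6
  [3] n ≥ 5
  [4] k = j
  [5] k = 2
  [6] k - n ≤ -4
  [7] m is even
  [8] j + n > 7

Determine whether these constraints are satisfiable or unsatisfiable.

Constraint 5 fixes k = 2 and constraint 1 fixes j = 3, but constraint 4 requires k = j. Since 2 ≠ 3, contradiction.

Unsatisfiable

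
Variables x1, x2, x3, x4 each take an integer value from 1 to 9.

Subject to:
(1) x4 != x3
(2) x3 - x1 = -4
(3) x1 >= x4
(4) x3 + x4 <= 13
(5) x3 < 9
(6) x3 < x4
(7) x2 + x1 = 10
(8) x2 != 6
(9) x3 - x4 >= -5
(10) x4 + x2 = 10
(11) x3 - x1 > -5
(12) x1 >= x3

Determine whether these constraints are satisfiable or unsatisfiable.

Satisfiable

One satisfying assignment is x1 = 7, x2 = 3, x3 = 3, x4 = 7.
For the less obvious constraints — constraint 2: x3 - x1 = -4; constraint 4: x3 + x4 = 10; constraint 7: x2 + x1 = 10 — and the others hold by inspection.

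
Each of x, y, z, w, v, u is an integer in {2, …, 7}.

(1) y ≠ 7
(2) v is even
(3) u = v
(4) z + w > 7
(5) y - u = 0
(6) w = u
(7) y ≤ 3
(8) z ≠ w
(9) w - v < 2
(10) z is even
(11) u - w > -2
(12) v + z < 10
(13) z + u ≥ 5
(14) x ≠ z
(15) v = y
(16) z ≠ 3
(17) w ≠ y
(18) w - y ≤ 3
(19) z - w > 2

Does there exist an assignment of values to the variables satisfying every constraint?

From constraints 3, 6, and 15, w = u = v = y, so w = y. But constraint 17 says w ≠ y. Contradiction.

Unsatisfiable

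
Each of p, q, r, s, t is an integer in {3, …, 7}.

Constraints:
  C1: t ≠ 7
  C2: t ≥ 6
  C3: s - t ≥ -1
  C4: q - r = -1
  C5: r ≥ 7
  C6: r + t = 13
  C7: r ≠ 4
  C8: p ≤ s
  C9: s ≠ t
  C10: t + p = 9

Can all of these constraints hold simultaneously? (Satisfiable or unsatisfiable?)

Take p = 3, q = 6, r = 7, s = 7, t = 6. Then constraint 3: s - t = 1; constraint 4: q - r = -1; constraint 6: r + t = 13, and every other listed constraint is also met.

Satisfiable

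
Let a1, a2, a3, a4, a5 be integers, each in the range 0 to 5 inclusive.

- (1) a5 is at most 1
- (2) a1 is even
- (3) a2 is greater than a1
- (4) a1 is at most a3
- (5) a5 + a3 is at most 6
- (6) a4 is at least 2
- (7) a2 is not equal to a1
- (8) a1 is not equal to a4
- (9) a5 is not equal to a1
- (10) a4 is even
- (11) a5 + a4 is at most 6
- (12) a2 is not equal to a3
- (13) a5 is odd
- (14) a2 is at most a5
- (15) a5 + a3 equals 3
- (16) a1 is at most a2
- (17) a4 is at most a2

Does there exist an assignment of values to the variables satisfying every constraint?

Unsatisfiable

From constraints 6 and 17: a2 ≥ a4 and a4 ≥ 2, so a2 ≥ 2. From constraints 1 and 14: a2 ≤ a5 and a5 ≤ 1, so a2 ≤ 1. But 1 < 2, so no value of a2 works.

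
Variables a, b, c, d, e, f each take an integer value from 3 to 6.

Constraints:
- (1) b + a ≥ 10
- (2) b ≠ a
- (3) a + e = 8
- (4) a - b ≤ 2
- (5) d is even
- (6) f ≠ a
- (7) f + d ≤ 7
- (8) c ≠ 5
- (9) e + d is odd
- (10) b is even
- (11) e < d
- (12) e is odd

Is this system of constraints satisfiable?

Take a = 5, b = 6, c = 6, d = 4, e = 3, f = 3. Then constraint 1: b + a = 11; constraint 3: a + e = 8, and every other listed constraint is also met.

Satisfiable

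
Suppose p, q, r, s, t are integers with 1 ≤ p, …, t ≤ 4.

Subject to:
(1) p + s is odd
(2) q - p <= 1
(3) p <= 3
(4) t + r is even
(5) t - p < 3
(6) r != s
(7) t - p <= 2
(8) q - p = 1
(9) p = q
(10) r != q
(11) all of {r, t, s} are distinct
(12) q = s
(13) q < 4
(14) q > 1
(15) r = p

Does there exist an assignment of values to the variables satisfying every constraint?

From constraints 9, 12, and 15, r = p = q = s, so r = s. But constraint 6 says r ≠ s. Contradiction.

Unsatisfiable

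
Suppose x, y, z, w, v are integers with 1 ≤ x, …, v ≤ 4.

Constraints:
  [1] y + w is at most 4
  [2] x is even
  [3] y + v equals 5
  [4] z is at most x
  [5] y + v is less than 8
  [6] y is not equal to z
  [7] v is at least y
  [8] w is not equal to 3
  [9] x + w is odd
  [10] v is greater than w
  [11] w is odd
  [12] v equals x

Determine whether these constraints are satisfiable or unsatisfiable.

Take x = 4, y = 1, z = 2, w = 1, v = 4. Then constraint 1: y + w = 2; constraint 3: y + v = 5; constraint 5: y + v = 5, and every other listed constraint is also met.

Satisfiable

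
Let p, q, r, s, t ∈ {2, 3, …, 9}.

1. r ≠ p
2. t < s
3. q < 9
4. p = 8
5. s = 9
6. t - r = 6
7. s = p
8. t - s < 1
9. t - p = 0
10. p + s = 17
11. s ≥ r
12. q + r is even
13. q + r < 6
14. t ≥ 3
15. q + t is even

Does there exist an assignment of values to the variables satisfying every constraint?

Unsatisfiable

Constraint 5 fixes s = 9 and constraint 4 fixes p = 8, but constraint 7 requires s = p. Since 9 ≠ 8, contradiction.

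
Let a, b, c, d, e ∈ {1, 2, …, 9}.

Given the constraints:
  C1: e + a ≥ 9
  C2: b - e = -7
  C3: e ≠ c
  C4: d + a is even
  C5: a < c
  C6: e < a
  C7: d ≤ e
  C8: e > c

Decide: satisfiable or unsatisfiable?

Constraints 5, 6, and 8 give a < c, c < e, e < a. Chaining: a < c < e < a, which forces a < a — impossible.

Unsatisfiable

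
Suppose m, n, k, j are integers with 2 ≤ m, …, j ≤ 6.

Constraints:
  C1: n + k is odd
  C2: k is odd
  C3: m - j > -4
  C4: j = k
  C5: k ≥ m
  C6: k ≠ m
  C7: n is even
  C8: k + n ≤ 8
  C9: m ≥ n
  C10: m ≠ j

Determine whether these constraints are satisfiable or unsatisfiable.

Setting (m, n, k, j) = (2, 2, 3, 3) satisfies everything: constraint 1: n + k = 5 is odd; constraint 3: m - j = -1; constraint 8: k + n = 5, and the others follow.

Satisfiable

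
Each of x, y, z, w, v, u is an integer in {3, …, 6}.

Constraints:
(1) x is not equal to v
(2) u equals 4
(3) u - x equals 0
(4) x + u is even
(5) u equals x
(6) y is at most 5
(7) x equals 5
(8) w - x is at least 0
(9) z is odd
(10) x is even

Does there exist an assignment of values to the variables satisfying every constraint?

Constraint 2 fixes u = 4 and constraint 7 fixes x = 5, but constraint 5 requires u = x. Since 4 ≠ 5, contradiction.

Unsatisfiable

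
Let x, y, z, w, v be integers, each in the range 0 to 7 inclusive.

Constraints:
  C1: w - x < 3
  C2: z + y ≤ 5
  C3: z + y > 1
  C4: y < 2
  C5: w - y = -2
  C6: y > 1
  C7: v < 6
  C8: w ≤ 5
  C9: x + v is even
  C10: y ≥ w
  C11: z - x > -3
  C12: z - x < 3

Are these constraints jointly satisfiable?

From constraint 6: y ≥ 2. From constraint 4: y ≤ 1. But 1 < 2, so no value of y works.

Unsatisfiable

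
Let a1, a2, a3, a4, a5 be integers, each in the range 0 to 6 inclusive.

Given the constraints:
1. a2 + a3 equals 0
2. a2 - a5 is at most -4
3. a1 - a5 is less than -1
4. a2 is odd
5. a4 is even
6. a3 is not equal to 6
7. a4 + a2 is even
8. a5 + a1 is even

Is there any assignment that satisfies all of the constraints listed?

Unsatisfiable

Constraint 5 makes a4 even and constraint 4 makes a2 odd, so a4 + a2 must be odd. Constraint 7 says a4 + a2 is even — contradiction.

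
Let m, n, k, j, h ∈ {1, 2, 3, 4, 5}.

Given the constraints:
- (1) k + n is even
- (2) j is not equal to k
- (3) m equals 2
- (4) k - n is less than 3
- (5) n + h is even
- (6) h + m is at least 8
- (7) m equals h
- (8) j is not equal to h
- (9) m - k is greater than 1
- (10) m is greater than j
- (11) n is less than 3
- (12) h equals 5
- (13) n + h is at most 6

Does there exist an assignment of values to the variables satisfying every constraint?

Constraint 3 fixes m = 2 and constraint 12 fixes h = 5, but constraint 7 requires m = h. Since 2 ≠ 5, contradiction.

Unsatisfiable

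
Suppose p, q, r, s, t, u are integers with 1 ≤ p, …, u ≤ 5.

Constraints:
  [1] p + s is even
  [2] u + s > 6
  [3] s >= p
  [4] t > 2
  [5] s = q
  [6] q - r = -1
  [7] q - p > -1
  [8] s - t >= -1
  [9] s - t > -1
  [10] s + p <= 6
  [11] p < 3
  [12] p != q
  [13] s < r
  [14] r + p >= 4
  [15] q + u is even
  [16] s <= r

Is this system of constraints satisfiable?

Try p = 2, q = 4, r = 5, s = 4, t = 4, u = 4.
Check constraint 2: u + s = 8; constraint 6: q - r = -1; constraint 7: q - p = 2. The remaining constraints are straightforward to verify.

Satisfiable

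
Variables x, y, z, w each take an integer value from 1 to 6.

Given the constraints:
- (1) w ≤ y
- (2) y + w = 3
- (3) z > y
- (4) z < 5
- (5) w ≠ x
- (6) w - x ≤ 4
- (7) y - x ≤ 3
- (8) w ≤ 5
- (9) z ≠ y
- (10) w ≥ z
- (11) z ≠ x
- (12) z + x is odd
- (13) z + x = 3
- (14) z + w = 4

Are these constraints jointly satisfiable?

Unsatisfiable

Constraints 1, 3, and 10 give z ≤ w, w ≤ y, y < z. Chaining: z ≤ w ≤ y < z, which forces z < z — impossible.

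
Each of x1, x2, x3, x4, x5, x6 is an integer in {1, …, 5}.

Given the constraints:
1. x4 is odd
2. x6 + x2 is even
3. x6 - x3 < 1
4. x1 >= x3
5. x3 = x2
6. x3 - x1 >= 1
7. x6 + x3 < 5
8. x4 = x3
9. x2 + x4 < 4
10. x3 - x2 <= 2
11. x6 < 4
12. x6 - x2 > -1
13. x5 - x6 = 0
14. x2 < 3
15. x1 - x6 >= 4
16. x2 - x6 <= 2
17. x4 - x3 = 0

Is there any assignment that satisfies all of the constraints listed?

Unsatisfiable

Constraints 6, 10, 15, and 16 give x6 − x2 ≥ -2, x2 − x3 ≥ -2, x3 − x1 ≥ 1, x1 − x6 ≥ 4.
Adding all 4 inequalities: the left sides telescope to 0, and the right sides sum to (-2) + (-2) + 1 + 4 = 1. So 0 ≥ 1, which is false.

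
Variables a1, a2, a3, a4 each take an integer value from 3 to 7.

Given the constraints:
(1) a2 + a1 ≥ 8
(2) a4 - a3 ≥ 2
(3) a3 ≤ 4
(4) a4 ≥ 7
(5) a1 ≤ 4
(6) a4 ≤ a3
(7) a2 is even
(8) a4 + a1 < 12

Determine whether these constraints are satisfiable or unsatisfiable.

Unsatisfiable

From constraint 4: a4 ≥ 7. From constraints 3 and 6: a4 ≤ a3 and a3 ≤ 4, so a4 ≤ 4. But 4 < 7, so no value of a4 works.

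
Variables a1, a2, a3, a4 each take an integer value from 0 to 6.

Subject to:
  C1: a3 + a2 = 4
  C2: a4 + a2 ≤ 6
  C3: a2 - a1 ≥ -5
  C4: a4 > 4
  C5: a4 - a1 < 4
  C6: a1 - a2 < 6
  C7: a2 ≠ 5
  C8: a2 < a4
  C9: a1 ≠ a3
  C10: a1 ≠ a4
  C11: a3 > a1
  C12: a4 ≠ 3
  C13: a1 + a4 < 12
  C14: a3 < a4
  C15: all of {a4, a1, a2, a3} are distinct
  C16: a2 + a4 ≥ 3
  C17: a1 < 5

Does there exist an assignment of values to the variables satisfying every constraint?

Setting (a1, a2, a3, a4) = (3, 0, 4, 6) satisfies everything: constraint 1: a3 + a2 = 4; constraint 2: a4 + a2 = 6, and the others follow.

Satisfiable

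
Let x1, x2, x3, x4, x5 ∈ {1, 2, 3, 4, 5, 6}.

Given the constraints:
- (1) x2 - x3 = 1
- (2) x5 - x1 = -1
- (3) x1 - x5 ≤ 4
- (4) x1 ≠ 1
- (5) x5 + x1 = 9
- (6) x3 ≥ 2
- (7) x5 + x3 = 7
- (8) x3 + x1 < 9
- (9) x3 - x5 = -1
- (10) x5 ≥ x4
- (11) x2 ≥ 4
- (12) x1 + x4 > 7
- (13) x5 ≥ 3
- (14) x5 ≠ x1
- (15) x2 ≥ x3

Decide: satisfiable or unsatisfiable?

Setting (x1, x2, x3, x4, x5) = (5, 4, 3, 4, 4) satisfies everything: constraint 1: x2 - x3 = 1; constraint 2: x5 - x1 = -1, and the others follow.

Satisfiable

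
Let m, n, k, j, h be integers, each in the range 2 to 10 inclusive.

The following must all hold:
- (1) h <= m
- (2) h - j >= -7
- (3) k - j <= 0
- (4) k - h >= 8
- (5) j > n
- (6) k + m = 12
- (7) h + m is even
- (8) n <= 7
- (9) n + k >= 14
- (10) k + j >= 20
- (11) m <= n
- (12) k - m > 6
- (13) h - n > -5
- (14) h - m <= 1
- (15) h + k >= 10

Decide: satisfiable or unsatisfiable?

Constraints 2, 3, and 4 give h − j ≥ -7, j − k ≥ 0, k − h ≥ 8.
Adding all 3 inequalities: the left sides telescope to 0, and the right sides sum to (-7) + 0 + 8 = 1. So 0 ≥ 1, which is false.

Unsatisfiable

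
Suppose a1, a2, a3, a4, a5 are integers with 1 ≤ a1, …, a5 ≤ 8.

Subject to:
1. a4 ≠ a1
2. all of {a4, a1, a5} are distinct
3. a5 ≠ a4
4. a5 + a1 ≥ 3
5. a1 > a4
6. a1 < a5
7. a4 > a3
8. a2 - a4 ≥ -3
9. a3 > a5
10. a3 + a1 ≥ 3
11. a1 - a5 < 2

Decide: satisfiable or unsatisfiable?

Unsatisfiable

Constraints 5, 6, 7, and 9 give a1 < a5, a5 < a3, a3 < a4, a4 < a1. Chaining: a1 < a5 < a3 < a4 < a1, which forces a1 < a1 — impossible.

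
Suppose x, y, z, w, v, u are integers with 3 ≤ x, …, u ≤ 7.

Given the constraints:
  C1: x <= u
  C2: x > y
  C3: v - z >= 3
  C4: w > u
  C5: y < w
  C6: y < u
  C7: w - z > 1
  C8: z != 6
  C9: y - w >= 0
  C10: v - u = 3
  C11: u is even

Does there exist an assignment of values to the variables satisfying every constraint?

Constraints 1, 2, 4, and 9 give w ≤ y, y < x, x ≤ u, u < w. Chaining: w ≤ y < x ≤ u < w, which forces w < w — impossible.

Unsatisfiable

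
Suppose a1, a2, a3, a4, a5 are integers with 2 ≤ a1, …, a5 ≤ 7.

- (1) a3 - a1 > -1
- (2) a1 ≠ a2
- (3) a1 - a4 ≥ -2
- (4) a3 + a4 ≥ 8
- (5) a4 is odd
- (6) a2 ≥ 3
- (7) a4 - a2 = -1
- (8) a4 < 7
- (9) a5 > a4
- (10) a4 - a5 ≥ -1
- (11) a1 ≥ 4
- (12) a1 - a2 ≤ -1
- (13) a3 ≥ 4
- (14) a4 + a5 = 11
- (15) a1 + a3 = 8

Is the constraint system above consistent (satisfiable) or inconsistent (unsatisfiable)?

One satisfying assignment is a1 = 4, a2 = 6, a3 = 4, a4 = 5, a5 = 6.
For the less obvious constraints — constraint 1: a3 - a1 = 0; constraint 3: a1 - a4 = -1; constraint 4: a3 + a4 = 9 — and the others hold by inspection.

Satisfiable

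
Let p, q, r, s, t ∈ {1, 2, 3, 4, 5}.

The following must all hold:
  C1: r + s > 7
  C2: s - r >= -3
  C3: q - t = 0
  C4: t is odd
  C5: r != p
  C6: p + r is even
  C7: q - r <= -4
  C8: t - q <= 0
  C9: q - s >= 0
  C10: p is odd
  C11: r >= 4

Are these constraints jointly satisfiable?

Constraints 2, 7, and 9 give q − s ≥ 0, s − r ≥ -3, r − q ≥ 4.
Adding all 3 inequalities: the left sides telescope to 0, and the right sides sum to 0 + (-3) + 4 = 1. So 0 ≥ 1, which is false.

Unsatisfiable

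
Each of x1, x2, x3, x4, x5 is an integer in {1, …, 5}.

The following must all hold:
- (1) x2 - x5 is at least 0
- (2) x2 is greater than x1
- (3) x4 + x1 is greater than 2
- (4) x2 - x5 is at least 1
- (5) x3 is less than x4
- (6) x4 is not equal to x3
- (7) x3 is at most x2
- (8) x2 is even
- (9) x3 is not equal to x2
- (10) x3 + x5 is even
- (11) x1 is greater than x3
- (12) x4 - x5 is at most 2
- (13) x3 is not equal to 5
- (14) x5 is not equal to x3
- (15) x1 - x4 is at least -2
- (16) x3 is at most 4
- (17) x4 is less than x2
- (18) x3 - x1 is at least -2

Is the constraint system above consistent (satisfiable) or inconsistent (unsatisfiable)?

Satisfiable

Take x1 = 2, x2 = 4, x3 = 1, x4 = 2, x5 = 3. Then constraint 1: x2 - x5 = 1; constraint 3: x4 + x1 = 4, and every other listed constraint is also met.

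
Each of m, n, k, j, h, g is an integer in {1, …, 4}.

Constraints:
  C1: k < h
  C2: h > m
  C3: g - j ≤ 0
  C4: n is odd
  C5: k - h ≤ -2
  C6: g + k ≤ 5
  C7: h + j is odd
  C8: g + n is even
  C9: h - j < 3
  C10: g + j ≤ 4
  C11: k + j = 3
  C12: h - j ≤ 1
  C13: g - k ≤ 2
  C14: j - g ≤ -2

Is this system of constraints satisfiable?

Unsatisfiable

Constraints 5, 12, 13, and 14 give g − j ≥ 2, j − h ≥ -1, h − k ≥ 2, k − g ≥ -2.
Adding all 4 inequalities: the left sides telescope to 0, and the right sides sum to 2 + (-1) + 2 + (-2) = 1. So 0 ≥ 1, which is false.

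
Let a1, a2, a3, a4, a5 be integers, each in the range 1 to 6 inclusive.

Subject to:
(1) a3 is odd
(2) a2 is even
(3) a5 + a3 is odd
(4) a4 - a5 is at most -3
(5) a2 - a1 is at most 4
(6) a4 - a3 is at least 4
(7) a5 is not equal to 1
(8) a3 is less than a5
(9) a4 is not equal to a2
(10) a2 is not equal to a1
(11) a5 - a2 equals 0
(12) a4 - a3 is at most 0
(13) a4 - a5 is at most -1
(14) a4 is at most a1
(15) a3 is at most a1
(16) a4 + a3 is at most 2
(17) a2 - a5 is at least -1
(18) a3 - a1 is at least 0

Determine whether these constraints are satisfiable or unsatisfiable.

Unsatisfiable

Constraints 4, 5, 6, 17, and 18 give a4 − a3 ≥ 4, a3 − a1 ≥ 0, a1 − a2 ≥ -4, a2 − a5 ≥ -1, a5 − a4 ≥ 3.
Adding all 5 inequalities: the left sides telescope to 0, and the right sides sum to 4 + 0 + (-4) + (-1) + 3 = 2. So 0 ≥ 2, which is false.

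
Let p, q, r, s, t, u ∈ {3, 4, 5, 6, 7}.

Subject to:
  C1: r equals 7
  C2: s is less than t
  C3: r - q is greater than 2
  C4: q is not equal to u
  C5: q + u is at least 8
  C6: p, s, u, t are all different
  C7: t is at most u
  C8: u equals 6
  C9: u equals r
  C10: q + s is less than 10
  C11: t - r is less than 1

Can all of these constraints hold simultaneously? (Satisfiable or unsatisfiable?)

Unsatisfiable

Constraint 8 fixes u = 6 and constraint 1 fixes r = 7, but constraint 9 requires u = r. Since 6 ≠ 7, contradiction.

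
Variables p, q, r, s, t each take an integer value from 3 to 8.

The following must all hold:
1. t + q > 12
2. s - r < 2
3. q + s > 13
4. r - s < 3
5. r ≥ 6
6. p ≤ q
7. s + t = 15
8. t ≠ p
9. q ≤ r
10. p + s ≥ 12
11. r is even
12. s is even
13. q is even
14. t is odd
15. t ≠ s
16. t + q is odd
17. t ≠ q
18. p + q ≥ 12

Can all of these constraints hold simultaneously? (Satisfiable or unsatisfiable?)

Satisfiable

Setting (p, q, r, s, t) = (4, 8, 8, 8, 7) satisfies everything: constraint 1: t + q = 15; constraint 2: s - r = 0; constraint 3: q + s = 16, and the others follow.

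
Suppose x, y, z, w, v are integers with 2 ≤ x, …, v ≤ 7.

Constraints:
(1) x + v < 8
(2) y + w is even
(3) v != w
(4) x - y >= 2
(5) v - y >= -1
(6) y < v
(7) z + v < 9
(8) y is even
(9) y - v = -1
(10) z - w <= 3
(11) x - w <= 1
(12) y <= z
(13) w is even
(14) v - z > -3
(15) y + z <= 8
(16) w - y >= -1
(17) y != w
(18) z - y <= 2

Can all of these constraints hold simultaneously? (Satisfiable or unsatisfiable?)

Setting (x, y, z, w, v) = (4, 2, 4, 4, 3) satisfies everything: constraint 1: x + v = 7; constraint 4: x - y = 2; constraint 5: v - y = 1, and the others follow.

Satisfiable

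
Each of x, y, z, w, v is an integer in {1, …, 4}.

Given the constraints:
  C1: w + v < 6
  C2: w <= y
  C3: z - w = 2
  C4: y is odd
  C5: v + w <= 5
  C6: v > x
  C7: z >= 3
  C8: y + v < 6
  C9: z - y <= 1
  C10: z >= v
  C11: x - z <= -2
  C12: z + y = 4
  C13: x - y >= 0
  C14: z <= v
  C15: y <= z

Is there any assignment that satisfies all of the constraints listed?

Unsatisfiable

Constraints 9, 11, and 13 give y − z ≥ -1, z − x ≥ 2, x − y ≥ 0.
Adding all 3 inequalities: the left sides telescope to 0, and the right sides sum to (-1) + 2 + 0 = 1. So 0 ≥ 1, which is false.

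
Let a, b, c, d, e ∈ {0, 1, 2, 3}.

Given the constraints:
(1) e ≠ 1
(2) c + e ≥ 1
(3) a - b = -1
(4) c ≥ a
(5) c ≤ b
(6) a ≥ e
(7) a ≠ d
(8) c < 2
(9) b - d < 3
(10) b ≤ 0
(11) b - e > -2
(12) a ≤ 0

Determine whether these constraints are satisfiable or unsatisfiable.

Unsatisfiable

From constraints 5 and 10: c ≤ b ≤ 0. From constraints 6 and 12: e ≤ a ≤ 0. Hence c + e ≤ 0. But constraint 2 requires c + e ≥ 1, and 1 > 0. Contradiction.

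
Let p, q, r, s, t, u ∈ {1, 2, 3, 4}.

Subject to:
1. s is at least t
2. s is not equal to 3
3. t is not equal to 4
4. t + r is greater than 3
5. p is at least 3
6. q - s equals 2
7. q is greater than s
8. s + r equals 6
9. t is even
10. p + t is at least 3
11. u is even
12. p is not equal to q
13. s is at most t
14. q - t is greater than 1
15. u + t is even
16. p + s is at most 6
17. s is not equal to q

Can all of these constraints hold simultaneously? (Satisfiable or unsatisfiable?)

One satisfying assignment is p = 3, q = 4, r = 4, s = 2, t = 2, u = 4.
For the less obvious constraints — constraint 4: t + r = 6; constraint 6: q - s = 2 — and the others hold by inspection.

Satisfiable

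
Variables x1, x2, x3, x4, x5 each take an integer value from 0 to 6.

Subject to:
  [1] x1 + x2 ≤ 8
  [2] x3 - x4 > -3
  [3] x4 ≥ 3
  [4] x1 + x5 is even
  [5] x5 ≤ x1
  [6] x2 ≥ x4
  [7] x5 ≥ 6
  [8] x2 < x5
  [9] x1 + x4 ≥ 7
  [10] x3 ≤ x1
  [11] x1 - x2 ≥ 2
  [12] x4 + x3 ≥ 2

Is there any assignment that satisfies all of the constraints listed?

Unsatisfiable

From constraints 5 and 7: x1 ≥ x5 ≥ 6. From constraints 3 and 6: x2 ≥ x4 ≥ 3. Hence x1 + x2 ≥ 9. But constraint 1 requires x1 + x2 ≤ 8, and 8 < 9. Contradiction.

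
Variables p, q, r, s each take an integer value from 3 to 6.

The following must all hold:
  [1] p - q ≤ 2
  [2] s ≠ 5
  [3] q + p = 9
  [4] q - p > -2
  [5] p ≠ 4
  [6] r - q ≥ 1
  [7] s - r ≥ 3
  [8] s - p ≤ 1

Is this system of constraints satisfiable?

Constraints 1, 6, 7, and 8 give r − q ≥ 1, q − p ≥ -2, p − s ≥ -1, s − r ≥ 3.
Adding all 4 inequalities: the left sides telescope to 0, and the right sides sum to 1 + (-2) + (-1) + 3 = 1. So 0 ≥ 1, which is false.

Unsatisfiable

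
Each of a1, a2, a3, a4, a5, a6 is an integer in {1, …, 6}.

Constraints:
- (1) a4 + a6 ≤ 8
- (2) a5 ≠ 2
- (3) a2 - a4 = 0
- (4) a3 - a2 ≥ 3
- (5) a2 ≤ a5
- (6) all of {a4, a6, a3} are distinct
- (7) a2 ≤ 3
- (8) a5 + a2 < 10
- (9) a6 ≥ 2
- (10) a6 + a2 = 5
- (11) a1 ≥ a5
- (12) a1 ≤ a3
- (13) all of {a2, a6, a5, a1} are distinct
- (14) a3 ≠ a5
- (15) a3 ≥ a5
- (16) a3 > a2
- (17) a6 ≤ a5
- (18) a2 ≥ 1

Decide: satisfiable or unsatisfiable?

Satisfiable

Take a1 = 6, a2 = 2, a3 = 6, a4 = 2, a5 = 5, a6 = 3. Then constraint 1: a4 + a6 = 5; constraint 3: a2 - a4 = 0; constraint 4: a3 - a2 = 4, and every other listed constraint is also met.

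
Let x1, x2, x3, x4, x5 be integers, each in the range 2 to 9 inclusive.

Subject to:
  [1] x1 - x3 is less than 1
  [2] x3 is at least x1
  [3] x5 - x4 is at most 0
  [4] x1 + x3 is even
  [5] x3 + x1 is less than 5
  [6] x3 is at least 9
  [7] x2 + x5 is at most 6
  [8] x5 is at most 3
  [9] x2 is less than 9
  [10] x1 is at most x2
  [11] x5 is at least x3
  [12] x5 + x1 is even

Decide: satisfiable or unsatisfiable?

From constraints 6 and 11: x5 ≥ x3 and x3 ≥ 9, so x5 ≥ 9. From constraint 8: x5 ≤ 3. But 3 < 9, so no value of x5 works.

Unsatisfiable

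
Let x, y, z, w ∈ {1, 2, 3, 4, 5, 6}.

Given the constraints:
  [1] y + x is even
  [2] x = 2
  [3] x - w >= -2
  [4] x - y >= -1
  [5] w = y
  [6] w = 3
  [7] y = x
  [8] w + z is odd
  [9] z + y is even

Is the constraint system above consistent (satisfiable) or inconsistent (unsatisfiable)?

Unsatisfiable

Constraint 6 fixes w = 3 and constraint 2 fixes x = 2. Constraints 5 and 7 give w = y = x, so w = x. But 3 ≠ 2 — contradiction.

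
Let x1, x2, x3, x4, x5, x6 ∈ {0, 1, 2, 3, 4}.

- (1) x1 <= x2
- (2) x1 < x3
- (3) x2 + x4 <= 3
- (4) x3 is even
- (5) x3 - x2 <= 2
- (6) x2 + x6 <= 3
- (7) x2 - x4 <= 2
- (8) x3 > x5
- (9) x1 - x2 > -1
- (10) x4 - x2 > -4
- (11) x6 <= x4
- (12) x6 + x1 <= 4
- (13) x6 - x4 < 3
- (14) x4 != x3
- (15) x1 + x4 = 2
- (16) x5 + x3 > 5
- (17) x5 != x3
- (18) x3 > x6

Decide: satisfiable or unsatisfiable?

Satisfiable

The assignment x1 = 2, x2 = 2, x3 = 4, x4 = 0, x5 = 2, x6 = 0 works:
  constraint 3 holds since x2 + x4 = 2.
  constraint 5 holds since x3 - x2 = 2.
The rest check out directly.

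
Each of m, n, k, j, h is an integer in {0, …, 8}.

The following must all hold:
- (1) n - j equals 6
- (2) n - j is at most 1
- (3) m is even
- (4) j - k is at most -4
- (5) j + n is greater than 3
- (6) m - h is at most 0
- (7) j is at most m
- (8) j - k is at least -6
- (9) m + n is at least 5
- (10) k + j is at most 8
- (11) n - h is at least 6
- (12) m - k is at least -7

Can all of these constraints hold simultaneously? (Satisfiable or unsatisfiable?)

Constraints 2, 4, 6, 11, and 12 give n − h ≥ 6, h − m ≥ 0, m − k ≥ -7, k − j ≥ 4, j − n ≥ -1.
Adding all 5 inequalities: the left sides telescope to 0, and the right sides sum to 6 + 0 + (-7) + 4 + (-1) = 2. So 0 ≥ 2, which is false.

Unsatisfiable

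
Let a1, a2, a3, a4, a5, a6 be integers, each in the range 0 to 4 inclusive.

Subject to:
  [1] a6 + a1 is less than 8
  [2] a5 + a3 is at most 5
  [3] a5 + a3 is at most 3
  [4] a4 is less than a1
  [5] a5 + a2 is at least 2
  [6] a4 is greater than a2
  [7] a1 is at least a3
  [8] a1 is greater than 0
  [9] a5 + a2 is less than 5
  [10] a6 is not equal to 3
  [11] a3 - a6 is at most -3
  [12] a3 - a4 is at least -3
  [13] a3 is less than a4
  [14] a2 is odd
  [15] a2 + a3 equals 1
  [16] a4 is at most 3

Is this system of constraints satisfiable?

Satisfiable

The assignment a1 = 3, a2 = 1, a3 = 0, a4 = 2, a5 = 2, a6 = 4 works:
  constraint 1 holds since a6 + a1 = 7.
  constraint 2 holds since a5 + a3 = 2.
  constraint 3 holds since a5 + a3 = 2.
The rest check out directly.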